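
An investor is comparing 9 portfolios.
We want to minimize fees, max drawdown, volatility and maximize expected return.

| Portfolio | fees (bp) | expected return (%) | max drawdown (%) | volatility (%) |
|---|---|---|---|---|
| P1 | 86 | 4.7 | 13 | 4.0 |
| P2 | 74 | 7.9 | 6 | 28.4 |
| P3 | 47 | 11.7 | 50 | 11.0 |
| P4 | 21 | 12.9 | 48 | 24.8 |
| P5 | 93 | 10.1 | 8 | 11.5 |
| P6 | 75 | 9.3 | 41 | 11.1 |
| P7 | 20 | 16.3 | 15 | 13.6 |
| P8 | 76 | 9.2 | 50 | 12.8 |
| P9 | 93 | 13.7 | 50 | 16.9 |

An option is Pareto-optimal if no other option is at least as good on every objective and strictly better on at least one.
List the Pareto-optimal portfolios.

P1: not dominated (best volatility).
P2: not dominated (best max drawdown).
P3: not dominated.
P4: dominated by P7 (fees 20≤21, expected return 16.3≥12.9, max drawdown 15≤48, volatility 13.6≤24.8).
P5: not dominated.
P6: not dominated.
P7: not dominated (best fees).
P8: dominated by P3 (fees 47≤76, expected return 11.7≥9.2, max drawdown 50≤50, volatility 11.0≤12.8).
P9: dominated by P7 (fees 20≤93, expected return 16.3≥13.7, max drawdown 15≤50, volatility 13.6≤16.9).

P1, P2, P3, P5, P6, P7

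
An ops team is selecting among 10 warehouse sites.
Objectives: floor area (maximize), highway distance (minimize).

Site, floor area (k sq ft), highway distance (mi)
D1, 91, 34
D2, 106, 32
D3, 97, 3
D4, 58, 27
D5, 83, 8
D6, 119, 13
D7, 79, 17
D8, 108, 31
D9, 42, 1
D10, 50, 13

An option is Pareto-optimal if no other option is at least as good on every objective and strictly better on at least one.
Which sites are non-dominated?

D3, D6, D9

D1: dominated by D2 (floor area 106≥91, highway distance 32≤34).
D2: dominated by D6 (floor area 119≥106, highway distance 13≤32).
D3: not dominated.
D4: dominated by D3 (floor area 97≥58, highway distance 3≤27).
D5: dominated by D3 (floor area 97≥83, highway distance 3≤8).
D6: not dominated (best floor area).
D7: dominated by D3 (floor area 97≥79, highway distance 3≤17).
D8: dominated by D6 (floor area 119≥108, highway distance 13≤31).
D9: not dominated (best highway distance).
D10: dominated by D3 (floor area 97≥50, highway distance 3≤13).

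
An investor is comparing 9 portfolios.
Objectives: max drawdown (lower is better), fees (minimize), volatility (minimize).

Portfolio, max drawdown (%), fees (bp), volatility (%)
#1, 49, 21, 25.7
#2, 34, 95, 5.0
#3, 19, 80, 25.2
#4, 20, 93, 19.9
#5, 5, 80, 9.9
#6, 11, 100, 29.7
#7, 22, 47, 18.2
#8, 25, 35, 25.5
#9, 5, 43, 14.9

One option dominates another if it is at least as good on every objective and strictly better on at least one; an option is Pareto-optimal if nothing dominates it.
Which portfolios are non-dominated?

#1: not dominated (best fees).
#2: not dominated (best volatility).
#3: dominated by #5 (max drawdown 5≤19, fees 80≤80, volatility 9.9≤25.2).
#4: dominated by #5 (max drawdown 5≤20, fees 80≤93, volatility 9.9≤19.9).
#5: not dominated.
#6: dominated by #5 (max drawdown 5≤11, fees 80≤100, volatility 9.9≤29.7).
#7: dominated by #9 (max drawdown 5≤22, fees 43≤47, volatility 14.9≤18.2).
#8: not dominated.
#9: not dominated.

#1, #2, #5, #8, #9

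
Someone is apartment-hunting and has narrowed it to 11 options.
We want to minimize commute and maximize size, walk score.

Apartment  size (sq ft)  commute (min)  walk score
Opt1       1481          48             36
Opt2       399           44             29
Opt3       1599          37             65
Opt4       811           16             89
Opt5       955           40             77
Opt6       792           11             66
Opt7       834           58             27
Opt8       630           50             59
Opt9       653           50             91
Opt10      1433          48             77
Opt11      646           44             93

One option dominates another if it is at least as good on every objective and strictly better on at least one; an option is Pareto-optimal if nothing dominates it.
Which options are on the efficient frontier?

Opt3, Opt4, Opt5, Opt6, Opt9, Opt10, Opt11

Opt1: dominated by Opt3 (size 1599≥1481, commute 37≤48, walk score 65≥36).
Opt2: dominated by Opt3 (size 1599≥399, commute 37≤44, walk score 65≥29).
Opt3: not dominated (best size).
Opt4: not dominated.
Opt5: not dominated.
Opt6: not dominated (best commute).
Opt7: dominated by Opt1 (size 1481≥834, commute 48≤58, walk score 36≥27).
Opt8: dominated by Opt3 (size 1599≥630, commute 37≤50, walk score 65≥59).
Opt9: not dominated.
Opt10: not dominated.
Opt11: not dominated (best walk score).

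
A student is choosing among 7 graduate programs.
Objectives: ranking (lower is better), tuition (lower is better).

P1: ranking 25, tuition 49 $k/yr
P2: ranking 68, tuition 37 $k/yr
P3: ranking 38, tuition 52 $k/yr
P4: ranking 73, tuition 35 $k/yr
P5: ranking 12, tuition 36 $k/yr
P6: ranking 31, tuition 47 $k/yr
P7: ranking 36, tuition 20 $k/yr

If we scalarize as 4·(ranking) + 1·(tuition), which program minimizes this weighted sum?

P5

P1: 4·25 + 1·49 = 149
P2: 4·68 + 1·37 = 309
P3: 4·38 + 1·52 = 204
P4: 4·73 + 1·35 = 327
P5: 4·12 + 1·36 = 84
P6: 4·31 + 1·47 = 171
P7: 4·36 + 1·20 = 164
Lowest: P5 at 84.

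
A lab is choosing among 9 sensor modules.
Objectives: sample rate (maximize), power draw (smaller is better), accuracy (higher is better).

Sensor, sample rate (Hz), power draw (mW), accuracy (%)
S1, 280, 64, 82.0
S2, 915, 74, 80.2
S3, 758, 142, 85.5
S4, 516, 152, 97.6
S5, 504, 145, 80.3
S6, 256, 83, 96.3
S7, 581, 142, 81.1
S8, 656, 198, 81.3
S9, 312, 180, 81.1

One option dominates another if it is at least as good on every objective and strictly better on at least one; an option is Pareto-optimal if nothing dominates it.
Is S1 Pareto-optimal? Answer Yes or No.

Yes

S2: worse on power draw (74 vs 64).
S3: worse on power draw (142 vs 64).
S4: worse on power draw (152 vs 64).
S5: worse on power draw (145 vs 64).
S6: worse on sample rate (256 vs 280).
S7: worse on power draw (142 vs 64).
S8: worse on power draw (198 vs 64).
S9: worse on power draw (180 vs 64).
No option is at least as good as S1 on every objective and strictly better on one.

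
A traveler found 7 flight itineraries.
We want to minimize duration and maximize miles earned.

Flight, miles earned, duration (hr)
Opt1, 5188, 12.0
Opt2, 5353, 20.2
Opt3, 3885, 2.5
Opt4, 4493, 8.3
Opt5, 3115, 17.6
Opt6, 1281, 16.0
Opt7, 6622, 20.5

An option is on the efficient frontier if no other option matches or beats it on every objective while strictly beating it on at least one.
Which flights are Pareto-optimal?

Opt1: not dominated.
Opt2: not dominated.
Opt3: not dominated (best duration).
Opt4: not dominated.
Opt5: dominated by Opt1 (miles earned 5188≥3115, duration 12.0≤17.6).
Opt6: dominated by Opt1 (miles earned 5188≥1281, duration 12.0≤16.0).
Opt7: not dominated (best miles earned).

Opt1, Opt2, Opt3, Opt4, Opt7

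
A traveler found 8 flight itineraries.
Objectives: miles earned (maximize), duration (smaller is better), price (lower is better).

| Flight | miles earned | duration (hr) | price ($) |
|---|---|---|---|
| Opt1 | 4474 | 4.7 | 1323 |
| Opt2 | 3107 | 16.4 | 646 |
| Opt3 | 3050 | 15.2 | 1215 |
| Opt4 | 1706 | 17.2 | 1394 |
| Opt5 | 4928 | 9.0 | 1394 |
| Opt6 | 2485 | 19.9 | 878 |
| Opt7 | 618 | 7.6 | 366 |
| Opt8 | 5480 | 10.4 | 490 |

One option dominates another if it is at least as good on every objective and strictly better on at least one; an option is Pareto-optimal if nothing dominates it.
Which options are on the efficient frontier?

Opt1, Opt5, Opt7, Opt8

Opt1: not dominated (best duration).
Opt2: dominated by Opt8 (miles earned 5480≥3107, duration 10.4≤16.4, price 490≤646).
Opt3: dominated by Opt8 (miles earned 5480≥3050, duration 10.4≤15.2, price 490≤1215).
Opt4: dominated by Opt1 (miles earned 4474≥1706, duration 4.7≤17.2, price 1323≤1394).
Opt5: not dominated.
Opt6: dominated by Opt2 (miles earned 3107≥2485, duration 16.4≤19.9, price 646≤878).
Opt7: not dominated (best price).
Opt8: not dominated (best miles earned).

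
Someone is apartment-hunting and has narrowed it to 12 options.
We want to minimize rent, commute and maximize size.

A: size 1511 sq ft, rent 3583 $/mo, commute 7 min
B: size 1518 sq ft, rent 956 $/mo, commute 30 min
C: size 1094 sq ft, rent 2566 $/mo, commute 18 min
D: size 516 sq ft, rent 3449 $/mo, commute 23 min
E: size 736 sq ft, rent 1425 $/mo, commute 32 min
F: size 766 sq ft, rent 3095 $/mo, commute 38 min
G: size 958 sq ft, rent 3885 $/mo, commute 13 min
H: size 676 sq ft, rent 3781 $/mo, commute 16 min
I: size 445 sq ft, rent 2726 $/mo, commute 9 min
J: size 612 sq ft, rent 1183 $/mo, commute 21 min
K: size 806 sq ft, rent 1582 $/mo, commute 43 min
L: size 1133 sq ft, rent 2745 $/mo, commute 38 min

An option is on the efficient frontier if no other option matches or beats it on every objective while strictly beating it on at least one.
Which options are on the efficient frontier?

A, B, C, I, J

A: not dominated (best commute).
B: not dominated (best size).
C: not dominated.
D: dominated by C (size 1094≥516, rent 2566≤3449, commute 18≤23).
E: dominated by B (size 1518≥736, rent 956≤1425, commute 30≤32).
F: dominated by B (size 1518≥766, rent 956≤3095, commute 30≤38).
G: dominated by A (size 1511≥958, rent 3583≤3885, commute 7≤13).
H: dominated by A (size 1511≥676, rent 3583≤3781, commute 7≤16).
I: not dominated.
J: not dominated.
K: dominated by B (size 1518≥806, rent 956≤1582, commute 30≤43).
L: dominated by B (size 1518≥1133, rent 956≤2745, commute 30≤38).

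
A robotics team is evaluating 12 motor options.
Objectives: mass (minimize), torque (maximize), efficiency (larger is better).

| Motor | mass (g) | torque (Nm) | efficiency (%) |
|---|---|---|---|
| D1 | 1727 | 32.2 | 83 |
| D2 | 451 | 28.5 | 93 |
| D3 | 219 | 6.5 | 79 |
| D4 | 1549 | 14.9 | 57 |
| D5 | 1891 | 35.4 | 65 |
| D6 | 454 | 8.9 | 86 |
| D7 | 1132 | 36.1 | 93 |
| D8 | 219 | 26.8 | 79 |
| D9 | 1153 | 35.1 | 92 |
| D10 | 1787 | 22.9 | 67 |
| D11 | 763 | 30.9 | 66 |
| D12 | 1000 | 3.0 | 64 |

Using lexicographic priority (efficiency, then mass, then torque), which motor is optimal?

First maximize efficiency: best is 93, kept {D2, D7}.
Then minimize mass: best is 451, kept {D2}.

D2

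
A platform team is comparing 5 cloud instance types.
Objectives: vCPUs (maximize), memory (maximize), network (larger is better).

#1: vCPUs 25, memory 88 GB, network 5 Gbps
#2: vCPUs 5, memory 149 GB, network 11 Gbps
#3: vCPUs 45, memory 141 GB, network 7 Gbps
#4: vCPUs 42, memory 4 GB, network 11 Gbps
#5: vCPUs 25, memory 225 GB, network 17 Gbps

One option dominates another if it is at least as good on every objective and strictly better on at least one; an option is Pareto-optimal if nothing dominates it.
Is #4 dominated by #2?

#2 vs #4: #2 is worse on vCPUs (5 vs 42), so it does not dominate #4.

No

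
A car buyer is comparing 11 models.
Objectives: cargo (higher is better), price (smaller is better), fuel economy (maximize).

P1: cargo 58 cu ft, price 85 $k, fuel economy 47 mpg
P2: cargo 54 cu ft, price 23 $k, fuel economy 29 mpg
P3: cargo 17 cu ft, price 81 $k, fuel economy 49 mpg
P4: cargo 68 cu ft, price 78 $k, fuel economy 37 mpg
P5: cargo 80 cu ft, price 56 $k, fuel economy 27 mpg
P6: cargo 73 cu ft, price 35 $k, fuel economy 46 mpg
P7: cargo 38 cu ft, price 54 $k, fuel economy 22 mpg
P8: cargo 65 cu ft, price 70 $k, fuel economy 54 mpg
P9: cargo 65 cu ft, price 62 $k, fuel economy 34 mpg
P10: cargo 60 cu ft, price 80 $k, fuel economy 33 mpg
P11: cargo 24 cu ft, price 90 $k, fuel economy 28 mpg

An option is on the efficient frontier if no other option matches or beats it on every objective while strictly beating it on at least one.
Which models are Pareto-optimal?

P1: dominated by P8 (cargo 65≥58, price 70≤85, fuel economy 54≥47).
P2: not dominated (best price).
P3: dominated by P8 (cargo 65≥17, price 70≤81, fuel economy 54≥49).
P4: dominated by P6 (cargo 73≥68, price 35≤78, fuel economy 46≥37).
P5: not dominated (best cargo).
P6: not dominated.
P7: dominated by P2 (cargo 54≥38, price 23≤54, fuel economy 29≥22).
P8: not dominated (best fuel economy).
P9: dominated by P6 (cargo 73≥65, price 35≤62, fuel economy 46≥34).
P10: dominated by P4 (cargo 68≥60, price 78≤80, fuel economy 37≥33).
P11: dominated by P1 (cargo 58≥24, price 85≤90, fuel economy 47≥28).

P2, P5, P6, P8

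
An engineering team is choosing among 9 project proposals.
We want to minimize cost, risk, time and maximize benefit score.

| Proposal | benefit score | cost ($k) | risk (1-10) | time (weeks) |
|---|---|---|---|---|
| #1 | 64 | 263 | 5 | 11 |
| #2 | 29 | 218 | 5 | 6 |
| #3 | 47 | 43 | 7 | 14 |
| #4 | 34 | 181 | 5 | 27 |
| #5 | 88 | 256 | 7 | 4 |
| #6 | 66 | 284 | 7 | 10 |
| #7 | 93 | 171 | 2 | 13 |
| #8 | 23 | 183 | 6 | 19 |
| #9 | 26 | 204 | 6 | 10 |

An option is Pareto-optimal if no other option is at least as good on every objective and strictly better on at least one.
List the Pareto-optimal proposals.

#1, #2, #3, #5, #7, #9

#1: not dominated.
#2: not dominated.
#3: not dominated (best cost).
#4: dominated by #7 (benefit score 93≥34, cost 171≤181, risk 2≤5, time 13≤27).
#5: not dominated (best time).
#6: dominated by #5 (benefit score 88≥66, cost 256≤284, risk 7≤7, time 4≤10).
#7: not dominated (best benefit score).
#8: dominated by #7 (benefit score 93≥23, cost 171≤183, risk 2≤6, time 13≤19).
#9: not dominated.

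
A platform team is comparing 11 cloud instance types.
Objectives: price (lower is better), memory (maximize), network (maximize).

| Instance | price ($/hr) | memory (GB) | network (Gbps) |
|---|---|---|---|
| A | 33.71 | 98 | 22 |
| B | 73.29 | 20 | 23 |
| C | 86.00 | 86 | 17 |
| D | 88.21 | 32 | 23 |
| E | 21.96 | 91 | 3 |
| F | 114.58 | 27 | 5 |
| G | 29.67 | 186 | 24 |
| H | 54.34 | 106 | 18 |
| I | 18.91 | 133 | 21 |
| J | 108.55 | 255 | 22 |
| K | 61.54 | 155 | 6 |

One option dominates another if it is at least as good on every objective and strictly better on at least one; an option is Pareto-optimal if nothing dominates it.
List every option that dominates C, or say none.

A, G, H, I

A: price 33.71≤86.00, memory 98≥86, network 22≥17 — dominates C.
G: price 29.67≤86.00, memory 186≥86, network 24≥17 — dominates C.
H: price 54.34≤86.00, memory 106≥86, network 18≥17 — dominates C.
I: price 18.91≤86.00, memory 133≥86, network 21≥17 — dominates C.
Others (B, D, E, F, J, K) are each worse than C on at least one objective.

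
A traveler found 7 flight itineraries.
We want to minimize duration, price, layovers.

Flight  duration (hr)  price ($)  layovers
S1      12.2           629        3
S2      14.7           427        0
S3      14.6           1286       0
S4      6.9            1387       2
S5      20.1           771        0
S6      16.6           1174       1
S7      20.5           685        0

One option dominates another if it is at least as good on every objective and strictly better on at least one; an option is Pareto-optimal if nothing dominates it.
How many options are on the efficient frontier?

4

S1: not dominated.
S2: not dominated (best price).
S3: not dominated.
S4: not dominated (best duration).
S5: dominated by S2 (duration 14.7≤20.1, price 427≤771, layovers 0≤0).
S6: dominated by S2 (duration 14.7≤16.6, price 427≤1174, layovers 0≤1).
S7: dominated by S2 (duration 14.7≤20.5, price 427≤685, layovers 0≤0).
Pareto-optimal: S1, S2, S3, S4 → 4.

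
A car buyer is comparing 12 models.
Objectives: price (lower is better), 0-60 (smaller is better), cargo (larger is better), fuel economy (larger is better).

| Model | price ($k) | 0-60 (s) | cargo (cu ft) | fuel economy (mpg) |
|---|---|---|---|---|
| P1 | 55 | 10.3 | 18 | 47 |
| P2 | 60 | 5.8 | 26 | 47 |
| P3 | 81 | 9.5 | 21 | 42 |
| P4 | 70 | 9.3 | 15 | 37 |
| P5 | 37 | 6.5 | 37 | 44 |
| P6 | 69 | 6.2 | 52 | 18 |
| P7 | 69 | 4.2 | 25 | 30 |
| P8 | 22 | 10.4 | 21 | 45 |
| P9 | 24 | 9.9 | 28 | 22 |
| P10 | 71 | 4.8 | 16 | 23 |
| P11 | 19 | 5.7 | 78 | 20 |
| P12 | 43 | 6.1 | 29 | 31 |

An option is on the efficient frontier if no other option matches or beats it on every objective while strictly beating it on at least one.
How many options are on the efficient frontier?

8

P1: not dominated.
P2: not dominated.
P3: dominated by P2 (price 60≤81, 0-60 5.8≤9.5, cargo 26≥21, fuel economy 47≥42).
P4: dominated by P2 (price 60≤70, 0-60 5.8≤9.3, cargo 26≥15, fuel economy 47≥37).
P5: not dominated.
P6: dominated by P11 (price 19≤69, 0-60 5.7≤6.2, cargo 78≥52, fuel economy 20≥18).
P7: not dominated (best 0-60).
P8: not dominated.
P9: not dominated.
P10: dominated by P7 (price 69≤71, 0-60 4.2≤4.8, cargo 25≥16, fuel economy 30≥23).
P11: not dominated (best price).
P12: not dominated.
Pareto-optimal: P1, P2, P5, P7, P8, P9, P11, P12 → 8.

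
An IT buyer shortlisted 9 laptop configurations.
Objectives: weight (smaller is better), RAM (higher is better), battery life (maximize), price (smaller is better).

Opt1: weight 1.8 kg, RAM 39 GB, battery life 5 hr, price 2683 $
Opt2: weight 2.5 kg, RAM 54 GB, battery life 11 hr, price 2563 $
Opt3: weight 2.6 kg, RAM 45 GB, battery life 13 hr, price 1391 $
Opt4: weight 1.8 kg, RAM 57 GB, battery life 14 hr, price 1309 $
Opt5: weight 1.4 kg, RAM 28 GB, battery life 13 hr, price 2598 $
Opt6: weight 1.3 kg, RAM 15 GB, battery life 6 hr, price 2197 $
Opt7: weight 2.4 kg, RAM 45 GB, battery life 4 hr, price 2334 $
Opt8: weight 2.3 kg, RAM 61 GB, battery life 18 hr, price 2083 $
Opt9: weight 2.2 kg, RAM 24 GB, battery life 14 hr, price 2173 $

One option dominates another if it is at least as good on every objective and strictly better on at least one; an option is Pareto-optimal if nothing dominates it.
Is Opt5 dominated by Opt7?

No

Opt7 vs Opt5: Opt7 is worse on weight (2.4 vs 1.4), so it does not dominate Opt5.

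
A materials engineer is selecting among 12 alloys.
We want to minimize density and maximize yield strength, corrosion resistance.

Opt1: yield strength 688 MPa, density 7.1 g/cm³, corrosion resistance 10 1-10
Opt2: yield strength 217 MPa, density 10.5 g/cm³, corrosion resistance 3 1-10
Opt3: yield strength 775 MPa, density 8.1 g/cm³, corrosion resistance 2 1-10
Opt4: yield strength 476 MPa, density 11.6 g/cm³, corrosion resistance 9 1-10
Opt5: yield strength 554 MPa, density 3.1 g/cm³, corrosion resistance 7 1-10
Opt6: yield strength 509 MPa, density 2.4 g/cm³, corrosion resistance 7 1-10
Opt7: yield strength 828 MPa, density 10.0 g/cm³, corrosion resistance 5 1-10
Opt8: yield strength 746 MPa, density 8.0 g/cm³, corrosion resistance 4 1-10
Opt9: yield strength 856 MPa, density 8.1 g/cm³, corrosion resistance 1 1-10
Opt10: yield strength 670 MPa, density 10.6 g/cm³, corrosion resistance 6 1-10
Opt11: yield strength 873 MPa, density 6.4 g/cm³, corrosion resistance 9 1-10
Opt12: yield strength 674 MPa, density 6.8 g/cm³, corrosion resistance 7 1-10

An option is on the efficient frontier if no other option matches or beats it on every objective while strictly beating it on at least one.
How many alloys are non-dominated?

4

Opt1: not dominated (best corrosion resistance).
Opt2: dominated by Opt1 (yield strength 688≥217, density 7.1≤10.5, corrosion resistance 10≥3).
Opt3: dominated by Opt11 (yield strength 873≥775, density 6.4≤8.1, corrosion resistance 9≥2).
Opt4: dominated by Opt1 (yield strength 688≥476, density 7.1≤11.6, corrosion resistance 10≥9).
Opt5: not dominated.
Opt6: not dominated (best density).
Opt7: dominated by Opt11 (yield strength 873≥828, density 6.4≤10.0, corrosion resistance 9≥5).
Opt8: dominated by Opt11 (yield strength 873≥746, density 6.4≤8.0, corrosion resistance 9≥4).
Opt9: dominated by Opt11 (yield strength 873≥856, density 6.4≤8.1, corrosion resistance 9≥1).
Opt10: dominated by Opt1 (yield strength 688≥670, density 7.1≤10.6, corrosion resistance 10≥6).
Opt11: not dominated (best yield strength).
Opt12: dominated by Opt11 (yield strength 873≥674, density 6.4≤6.8, corrosion resistance 9≥7).
Pareto-optimal: Opt1, Opt5, Opt6, Opt11 → 4.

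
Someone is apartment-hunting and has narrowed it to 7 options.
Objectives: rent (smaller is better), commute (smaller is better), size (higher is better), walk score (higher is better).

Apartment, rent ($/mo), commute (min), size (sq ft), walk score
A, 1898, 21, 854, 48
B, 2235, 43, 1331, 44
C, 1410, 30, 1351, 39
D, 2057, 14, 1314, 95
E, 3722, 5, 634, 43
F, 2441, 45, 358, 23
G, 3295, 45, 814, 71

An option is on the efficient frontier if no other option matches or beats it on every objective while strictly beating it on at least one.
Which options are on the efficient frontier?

A: not dominated.
B: not dominated.
C: not dominated (best rent).
D: not dominated (best walk score).
E: not dominated (best commute).
F: dominated by A (rent 1898≤2441, commute 21≤45, size 854≥358, walk score 48≥23).
G: dominated by D (rent 2057≤3295, commute 14≤45, size 1314≥814, walk score 95≥71).

A, B, C, D, E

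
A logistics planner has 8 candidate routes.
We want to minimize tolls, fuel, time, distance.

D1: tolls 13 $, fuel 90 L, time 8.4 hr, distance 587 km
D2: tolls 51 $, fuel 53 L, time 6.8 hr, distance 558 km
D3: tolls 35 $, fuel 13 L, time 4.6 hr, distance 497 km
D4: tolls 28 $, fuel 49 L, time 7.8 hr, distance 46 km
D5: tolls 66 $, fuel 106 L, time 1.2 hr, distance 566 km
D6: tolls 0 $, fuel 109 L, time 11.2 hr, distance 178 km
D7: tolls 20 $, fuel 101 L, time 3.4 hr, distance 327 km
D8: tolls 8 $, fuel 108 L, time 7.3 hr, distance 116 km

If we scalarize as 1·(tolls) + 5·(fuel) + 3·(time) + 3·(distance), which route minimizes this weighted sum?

D4

D1: 1·13 + 5·90 + 3·8.4 + 3·587 = 2249.2
D2: 1·51 + 5·53 + 3·6.8 + 3·558 = 2010.4
D3: 1·35 + 5·13 + 3·4.6 + 3·497 = 1604.8
D4: 1·28 + 5·49 + 3·7.8 + 3·46 = 434.4
D5: 1·66 + 5·106 + 3·1.2 + 3·566 = 2297.6
D6: 1·0 + 5·109 + 3·11.2 + 3·178 = 1112.6
D7: 1·20 + 5·101 + 3·3.4 + 3·327 = 1516.2
D8: 1·8 + 5·108 + 3·7.3 + 3·116 = 917.9
Lowest: D4 at 434.4.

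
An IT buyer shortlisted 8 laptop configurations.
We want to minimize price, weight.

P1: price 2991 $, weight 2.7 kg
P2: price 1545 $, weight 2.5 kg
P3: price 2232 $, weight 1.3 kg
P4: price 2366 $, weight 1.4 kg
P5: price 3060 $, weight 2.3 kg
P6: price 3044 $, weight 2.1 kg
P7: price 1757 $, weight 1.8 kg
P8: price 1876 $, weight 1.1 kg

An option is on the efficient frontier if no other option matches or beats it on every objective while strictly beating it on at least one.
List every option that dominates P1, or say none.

P2: price 1545≤2991, weight 2.5≤2.7 — dominates P1.
P3: price 2232≤2991, weight 1.3≤2.7 — dominates P1.
P4: price 2366≤2991, weight 1.4≤2.7 — dominates P1.
P7: price 1757≤2991, weight 1.8≤2.7 — dominates P1.
P8: price 1876≤2991, weight 1.1≤2.7 — dominates P1.
Others (P5, P6) are each worse than P1 on at least one objective.

P2, P3, P4, P7, P8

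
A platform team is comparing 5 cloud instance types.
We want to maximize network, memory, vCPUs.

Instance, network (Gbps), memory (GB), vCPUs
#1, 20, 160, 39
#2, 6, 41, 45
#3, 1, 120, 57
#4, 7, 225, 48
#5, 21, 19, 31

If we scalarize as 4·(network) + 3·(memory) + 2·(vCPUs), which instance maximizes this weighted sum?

#4

#1: 4·20 + 3·160 + 2·39 = 638
#2: 4·6 + 3·41 + 2·45 = 237
#3: 4·1 + 3·120 + 2·57 = 478
#4: 4·7 + 3·225 + 2·48 = 799
#5: 4·21 + 3·19 + 2·31 = 203
Highest: #4 at 799.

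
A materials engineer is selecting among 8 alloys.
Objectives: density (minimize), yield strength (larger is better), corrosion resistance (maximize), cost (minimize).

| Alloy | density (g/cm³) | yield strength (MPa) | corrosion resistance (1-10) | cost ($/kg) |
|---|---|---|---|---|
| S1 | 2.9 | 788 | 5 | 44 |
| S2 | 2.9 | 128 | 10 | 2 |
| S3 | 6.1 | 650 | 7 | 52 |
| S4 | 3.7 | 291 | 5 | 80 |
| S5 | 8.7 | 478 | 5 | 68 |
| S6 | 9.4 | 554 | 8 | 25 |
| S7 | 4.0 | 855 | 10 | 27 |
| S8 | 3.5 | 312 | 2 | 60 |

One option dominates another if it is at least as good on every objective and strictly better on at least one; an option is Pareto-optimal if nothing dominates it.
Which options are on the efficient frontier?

S1, S2, S6, S7

S1: not dominated.
S2: not dominated (best cost).
S3: dominated by S7 (density 4.0≤6.1, yield strength 855≥650, corrosion resistance 10≥7, cost 27≤52).
S4: dominated by S1 (density 2.9≤3.7, yield strength 788≥291, corrosion resistance 5≥5, cost 44≤80).
S5: dominated by S1 (density 2.9≤8.7, yield strength 788≥478, corrosion resistance 5≥5, cost 44≤68).
S6: not dominated.
S7: not dominated (best yield strength).
S8: dominated by S1 (density 2.9≤3.5, yield strength 788≥312, corrosion resistance 5≥2, cost 44≤60).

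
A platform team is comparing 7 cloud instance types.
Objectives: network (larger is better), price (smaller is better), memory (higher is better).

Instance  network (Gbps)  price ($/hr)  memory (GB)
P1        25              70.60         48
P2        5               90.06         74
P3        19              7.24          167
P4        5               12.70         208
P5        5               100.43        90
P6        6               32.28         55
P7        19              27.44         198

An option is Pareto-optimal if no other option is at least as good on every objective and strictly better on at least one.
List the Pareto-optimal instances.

P1, P3, P4, P7

P1: not dominated (best network).
P2: dominated by P3 (network 19≥5, price 7.24≤90.06, memory 167≥74).
P3: not dominated (best price).
P4: not dominated (best memory).
P5: dominated by P3 (network 19≥5, price 7.24≤100.43, memory 167≥90).
P6: dominated by P3 (network 19≥6, price 7.24≤32.28, memory 167≥55).
P7: not dominated.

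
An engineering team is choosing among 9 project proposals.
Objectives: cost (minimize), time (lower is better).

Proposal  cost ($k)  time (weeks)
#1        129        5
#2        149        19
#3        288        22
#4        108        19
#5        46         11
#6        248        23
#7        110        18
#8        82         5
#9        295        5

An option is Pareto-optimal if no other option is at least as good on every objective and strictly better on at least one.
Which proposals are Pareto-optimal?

#1: dominated by #8 (cost 82≤129, time 5≤5).
#2: dominated by #1 (cost 129≤149, time 5≤19).
#3: dominated by #1 (cost 129≤288, time 5≤22).
#4: dominated by #5 (cost 46≤108, time 11≤19).
#5: not dominated (best cost).
#6: dominated by #1 (cost 129≤248, time 5≤23).
#7: dominated by #5 (cost 46≤110, time 11≤18).
#8: not dominated.
#9: dominated by #1 (cost 129≤295, time 5≤5).

#5, #8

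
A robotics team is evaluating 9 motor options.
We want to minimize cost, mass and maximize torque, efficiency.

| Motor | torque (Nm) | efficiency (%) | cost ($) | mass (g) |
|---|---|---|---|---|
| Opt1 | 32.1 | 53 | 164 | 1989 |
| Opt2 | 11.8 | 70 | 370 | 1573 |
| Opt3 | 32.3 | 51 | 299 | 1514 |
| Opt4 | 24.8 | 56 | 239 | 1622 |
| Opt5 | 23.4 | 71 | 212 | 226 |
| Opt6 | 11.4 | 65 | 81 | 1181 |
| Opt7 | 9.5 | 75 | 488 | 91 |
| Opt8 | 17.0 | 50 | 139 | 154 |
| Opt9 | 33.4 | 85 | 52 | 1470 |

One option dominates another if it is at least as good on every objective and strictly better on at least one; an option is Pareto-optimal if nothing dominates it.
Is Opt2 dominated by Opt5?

Yes

Opt5 vs Opt2: torque 23.4≥11.8, efficiency 71≥70, cost 212≤370, mass 226≤1573 — Opt5 is at least as good on every objective with at least one strict improvement.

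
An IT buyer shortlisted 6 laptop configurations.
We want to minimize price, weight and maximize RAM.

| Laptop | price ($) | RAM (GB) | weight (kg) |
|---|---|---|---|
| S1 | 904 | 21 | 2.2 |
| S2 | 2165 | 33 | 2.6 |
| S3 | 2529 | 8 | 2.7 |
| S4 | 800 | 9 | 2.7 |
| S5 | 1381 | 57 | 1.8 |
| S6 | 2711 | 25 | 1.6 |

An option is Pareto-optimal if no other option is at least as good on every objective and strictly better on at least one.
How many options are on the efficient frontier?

S1: not dominated.
S2: dominated by S5 (price 1381≤2165, RAM 57≥33, weight 1.8≤2.6).
S3: dominated by S1 (price 904≤2529, RAM 21≥8, weight 2.2≤2.7).
S4: not dominated (best price).
S5: not dominated (best RAM).
S6: not dominated (best weight).
Pareto-optimal: S1, S4, S5, S6 → 4.

4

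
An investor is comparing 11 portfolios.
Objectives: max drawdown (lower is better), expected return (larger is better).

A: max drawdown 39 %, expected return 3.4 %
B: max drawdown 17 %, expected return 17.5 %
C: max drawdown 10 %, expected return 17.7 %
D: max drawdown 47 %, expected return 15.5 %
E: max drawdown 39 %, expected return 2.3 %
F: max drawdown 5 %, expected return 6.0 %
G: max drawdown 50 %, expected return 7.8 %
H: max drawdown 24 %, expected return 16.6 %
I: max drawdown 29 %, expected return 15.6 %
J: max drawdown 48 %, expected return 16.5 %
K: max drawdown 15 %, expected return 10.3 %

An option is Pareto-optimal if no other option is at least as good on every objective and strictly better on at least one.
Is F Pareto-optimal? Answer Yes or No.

A: worse on max drawdown (39 vs 5).
B: worse on max drawdown (17 vs 5).
C: worse on max drawdown (10 vs 5).
D: worse on max drawdown (47 vs 5).
E: worse on max drawdown (39 vs 5).
G: worse on max drawdown (50 vs 5).
H: worse on max drawdown (24 vs 5).
I: worse on max drawdown (29 vs 5).
J: worse on max drawdown (48 vs 5).
K: worse on max drawdown (15 vs 5).
No option is at least as good as F on every objective and strictly better on one.

Yes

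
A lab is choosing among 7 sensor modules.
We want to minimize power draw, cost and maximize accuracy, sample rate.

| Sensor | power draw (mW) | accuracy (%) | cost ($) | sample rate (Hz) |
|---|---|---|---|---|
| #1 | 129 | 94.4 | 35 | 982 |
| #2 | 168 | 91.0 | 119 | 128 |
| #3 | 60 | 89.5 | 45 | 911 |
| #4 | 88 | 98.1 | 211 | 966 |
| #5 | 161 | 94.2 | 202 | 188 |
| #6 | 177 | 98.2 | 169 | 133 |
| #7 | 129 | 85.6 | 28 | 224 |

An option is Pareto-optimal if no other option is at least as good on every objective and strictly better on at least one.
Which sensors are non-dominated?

#1: not dominated (best sample rate).
#2: dominated by #1 (power draw 129≤168, accuracy 94.4≥91.0, cost 35≤119, sample rate 982≥128).
#3: not dominated (best power draw).
#4: not dominated.
#5: dominated by #1 (power draw 129≤161, accuracy 94.4≥94.2, cost 35≤202, sample rate 982≥188).
#6: not dominated (best accuracy).
#7: not dominated (best cost).

#1, #3, #4, #6, #7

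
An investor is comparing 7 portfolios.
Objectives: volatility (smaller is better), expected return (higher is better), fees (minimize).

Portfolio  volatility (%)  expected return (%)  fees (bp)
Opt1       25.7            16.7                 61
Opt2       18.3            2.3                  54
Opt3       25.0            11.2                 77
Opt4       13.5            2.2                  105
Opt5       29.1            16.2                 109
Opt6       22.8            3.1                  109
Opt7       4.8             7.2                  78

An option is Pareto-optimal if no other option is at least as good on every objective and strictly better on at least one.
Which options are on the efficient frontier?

Opt1, Opt2, Opt3, Opt7

Opt1: not dominated (best expected return).
Opt2: not dominated (best fees).
Opt3: not dominated.
Opt4: dominated by Opt7 (volatility 4.8≤13.5, expected return 7.2≥2.2, fees 78≤105).
Opt5: dominated by Opt1 (volatility 25.7≤29.1, expected return 16.7≥16.2, fees 61≤109).
Opt6: dominated by Opt7 (volatility 4.8≤22.8, expected return 7.2≥3.1, fees 78≤109).
Opt7: not dominated (best volatility).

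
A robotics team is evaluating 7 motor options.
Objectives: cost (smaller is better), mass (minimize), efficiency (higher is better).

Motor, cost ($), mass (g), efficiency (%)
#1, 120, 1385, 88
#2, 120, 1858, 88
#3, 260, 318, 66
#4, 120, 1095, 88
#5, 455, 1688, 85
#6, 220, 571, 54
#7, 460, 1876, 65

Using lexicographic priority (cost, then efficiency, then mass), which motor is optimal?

#4

First minimize cost: best is 120, kept {#1, #2, #4}.
Then maximize efficiency: best is 88, kept {#1, #2, #4}.
Then minimize mass: best is 1095, kept {#4}.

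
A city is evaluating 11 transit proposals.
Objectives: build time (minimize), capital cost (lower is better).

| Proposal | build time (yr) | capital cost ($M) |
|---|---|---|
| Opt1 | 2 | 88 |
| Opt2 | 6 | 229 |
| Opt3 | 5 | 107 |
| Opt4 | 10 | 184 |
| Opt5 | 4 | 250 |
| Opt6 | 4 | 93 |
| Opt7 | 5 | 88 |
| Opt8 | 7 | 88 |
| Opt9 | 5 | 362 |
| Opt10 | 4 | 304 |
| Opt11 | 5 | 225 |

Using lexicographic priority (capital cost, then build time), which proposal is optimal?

First minimize capital cost: best is 88, kept {Opt1, Opt7, Opt8}.
Then minimize build time: best is 2, kept {Opt1}.

Opt1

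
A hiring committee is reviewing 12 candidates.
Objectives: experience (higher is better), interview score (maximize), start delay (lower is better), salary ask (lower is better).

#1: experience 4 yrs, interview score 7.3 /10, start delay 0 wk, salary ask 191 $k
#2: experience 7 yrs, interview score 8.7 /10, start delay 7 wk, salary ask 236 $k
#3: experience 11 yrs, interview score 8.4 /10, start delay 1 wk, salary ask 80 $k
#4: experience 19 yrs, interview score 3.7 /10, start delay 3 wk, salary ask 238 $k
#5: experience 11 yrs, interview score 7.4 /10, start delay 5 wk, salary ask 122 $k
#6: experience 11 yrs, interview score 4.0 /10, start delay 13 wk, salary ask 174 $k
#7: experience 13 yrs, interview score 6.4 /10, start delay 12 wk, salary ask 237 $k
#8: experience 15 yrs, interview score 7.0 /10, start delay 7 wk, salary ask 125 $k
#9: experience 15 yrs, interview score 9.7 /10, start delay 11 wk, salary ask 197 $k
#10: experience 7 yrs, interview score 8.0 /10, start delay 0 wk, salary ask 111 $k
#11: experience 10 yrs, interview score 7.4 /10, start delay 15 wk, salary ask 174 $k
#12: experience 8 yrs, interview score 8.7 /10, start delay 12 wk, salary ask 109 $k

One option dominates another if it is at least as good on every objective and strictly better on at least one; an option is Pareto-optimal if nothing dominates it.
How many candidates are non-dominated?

#1: dominated by #10 (experience 7≥4, interview score 8.0≥7.3, start delay 0≤0, salary ask 111≤191).
#2: not dominated.
#3: not dominated (best salary ask).
#4: not dominated (best experience).
#5: dominated by #3 (experience 11≥11, interview score 8.4≥7.4, start delay 1≤5, salary ask 80≤122).
#6: dominated by #3 (experience 11≥11, interview score 8.4≥4.0, start delay 1≤13, salary ask 80≤174).
#7: dominated by #8 (experience 15≥13, interview score 7.0≥6.4, start delay 7≤12, salary ask 125≤237).
#8: not dominated.
#9: not dominated (best interview score).
#10: not dominated.
#11: dominated by #3 (experience 11≥10, interview score 8.4≥7.4, start delay 1≤15, salary ask 80≤174).
#12: not dominated.
Pareto-optimal: #2, #3, #4, #8, #9, #10, #12 → 7.

7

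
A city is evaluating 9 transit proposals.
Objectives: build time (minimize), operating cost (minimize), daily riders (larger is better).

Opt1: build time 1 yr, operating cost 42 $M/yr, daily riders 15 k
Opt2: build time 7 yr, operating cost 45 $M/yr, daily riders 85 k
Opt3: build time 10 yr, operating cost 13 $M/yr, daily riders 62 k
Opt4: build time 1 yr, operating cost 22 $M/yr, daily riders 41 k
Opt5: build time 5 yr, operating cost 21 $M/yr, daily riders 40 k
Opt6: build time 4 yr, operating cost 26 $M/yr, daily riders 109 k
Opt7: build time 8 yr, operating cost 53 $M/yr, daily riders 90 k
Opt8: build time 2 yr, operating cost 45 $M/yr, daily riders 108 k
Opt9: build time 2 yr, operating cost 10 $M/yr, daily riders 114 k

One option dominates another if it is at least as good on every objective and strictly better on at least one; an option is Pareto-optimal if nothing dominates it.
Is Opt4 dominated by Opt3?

Opt3 vs Opt4: Opt3 is worse on build time (10 vs 1), so it does not dominate Opt4.

No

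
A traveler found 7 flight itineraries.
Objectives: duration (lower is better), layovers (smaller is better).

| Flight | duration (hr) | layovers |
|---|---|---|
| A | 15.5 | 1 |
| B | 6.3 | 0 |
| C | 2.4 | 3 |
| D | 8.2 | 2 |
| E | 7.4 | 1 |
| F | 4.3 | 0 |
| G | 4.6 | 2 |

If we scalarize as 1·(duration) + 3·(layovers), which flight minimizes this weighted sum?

F

A: 1·15.5 + 3·1 = 18.5
B: 1·6.3 + 3·0 = 6.3
C: 1·2.4 + 3·3 = 11.4
D: 1·8.2 + 3·2 = 14.2
E: 1·7.4 + 3·1 = 10.4
F: 1·4.3 + 3·0 = 4.3
G: 1·4.6 + 3·2 = 10.6
Lowest: F at 4.3.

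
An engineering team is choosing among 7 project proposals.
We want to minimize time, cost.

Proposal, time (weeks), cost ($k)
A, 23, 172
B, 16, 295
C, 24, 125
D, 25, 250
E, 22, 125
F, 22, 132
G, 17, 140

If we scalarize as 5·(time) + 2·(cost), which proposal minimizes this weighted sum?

A: 5·23 + 2·172 = 459
B: 5·16 + 2·295 = 670
C: 5·24 + 2·125 = 370
D: 5·25 + 2·250 = 625
E: 5·22 + 2·125 = 360
F: 5·22 + 2·132 = 374
G: 5·17 + 2·140 = 365
Lowest: E at 360.

E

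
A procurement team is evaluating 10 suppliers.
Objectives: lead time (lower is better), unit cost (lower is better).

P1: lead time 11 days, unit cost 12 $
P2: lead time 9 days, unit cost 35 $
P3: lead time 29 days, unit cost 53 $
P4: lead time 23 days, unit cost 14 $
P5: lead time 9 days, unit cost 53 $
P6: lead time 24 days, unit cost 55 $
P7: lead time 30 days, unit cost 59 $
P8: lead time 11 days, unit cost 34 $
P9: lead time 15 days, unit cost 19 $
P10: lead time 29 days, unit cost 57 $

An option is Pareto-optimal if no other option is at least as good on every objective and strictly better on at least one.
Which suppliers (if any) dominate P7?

P1: lead time 11≤30, unit cost 12≤59 — dominates P7.
P2: lead time 9≤30, unit cost 35≤59 — dominates P7.
P3: lead time 29≤30, unit cost 53≤59 — dominates P7.
P4: lead time 23≤30, unit cost 14≤59 — dominates P7.
P5: lead time 9≤30, unit cost 53≤59 — dominates P7.
P6: lead time 24≤30, unit cost 55≤59 — dominates P7.
P8: lead time 11≤30, unit cost 34≤59 — dominates P7.
P9: lead time 15≤30, unit cost 19≤59 — dominates P7.
P10: lead time 29≤30, unit cost 57≤59 — dominates P7.

P1, P2, P3, P4, P5, P6, P8, P9, P10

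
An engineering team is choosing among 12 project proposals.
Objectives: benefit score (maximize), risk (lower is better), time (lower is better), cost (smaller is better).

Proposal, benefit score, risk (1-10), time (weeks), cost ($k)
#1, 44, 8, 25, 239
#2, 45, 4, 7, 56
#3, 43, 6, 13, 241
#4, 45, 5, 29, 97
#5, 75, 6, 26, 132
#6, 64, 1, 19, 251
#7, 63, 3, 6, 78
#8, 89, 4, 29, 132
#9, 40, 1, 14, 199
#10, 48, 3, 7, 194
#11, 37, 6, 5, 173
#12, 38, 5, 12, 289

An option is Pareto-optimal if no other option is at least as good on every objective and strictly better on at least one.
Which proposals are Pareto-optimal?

#2, #5, #6, #7, #8, #9, #11

#1: dominated by #2 (benefit score 45≥44, risk 4≤8, time 7≤25, cost 56≤239).
#2: not dominated (best cost).
#3: dominated by #2 (benefit score 45≥43, risk 4≤6, time 7≤13, cost 56≤241).
#4: dominated by #2 (benefit score 45≥45, risk 4≤5, time 7≤29, cost 56≤97).
#5: not dominated.
#6: not dominated.
#7: not dominated.
#8: not dominated (best benefit score).
#9: not dominated.
#10: dominated by #7 (benefit score 63≥48, risk 3≤3, time 6≤7, cost 78≤194).
#11: not dominated (best time).
#12: dominated by #2 (benefit score 45≥38, risk 4≤5, time 7≤12, cost 56≤289).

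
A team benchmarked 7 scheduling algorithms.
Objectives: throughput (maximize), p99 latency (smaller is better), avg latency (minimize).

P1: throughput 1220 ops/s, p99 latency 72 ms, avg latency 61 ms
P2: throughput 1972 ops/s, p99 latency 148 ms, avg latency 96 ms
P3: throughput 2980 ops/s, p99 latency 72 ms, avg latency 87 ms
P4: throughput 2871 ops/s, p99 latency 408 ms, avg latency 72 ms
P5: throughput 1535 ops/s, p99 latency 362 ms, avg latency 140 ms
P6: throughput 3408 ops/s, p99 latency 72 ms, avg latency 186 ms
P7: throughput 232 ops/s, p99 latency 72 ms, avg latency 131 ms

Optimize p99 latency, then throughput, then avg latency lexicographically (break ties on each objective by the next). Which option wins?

First minimize p99 latency: best is 72, kept {P1, P3, P6, P7}.
Then maximize throughput: best is 3408, kept {P6}.

P6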